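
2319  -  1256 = 1063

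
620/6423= 620/6423 = 0.10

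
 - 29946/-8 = 14973/4  =  3743.25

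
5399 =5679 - 280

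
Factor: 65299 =13^1*5023^1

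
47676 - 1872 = 45804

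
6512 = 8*814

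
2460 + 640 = 3100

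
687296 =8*85912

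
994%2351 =994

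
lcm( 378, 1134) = 1134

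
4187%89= 4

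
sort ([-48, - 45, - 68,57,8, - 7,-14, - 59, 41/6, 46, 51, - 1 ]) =[-68, - 59, - 48 , - 45, - 14, - 7,-1,41/6,  8,46, 51,57] 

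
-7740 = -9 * 860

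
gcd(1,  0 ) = 1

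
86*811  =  69746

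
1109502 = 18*61639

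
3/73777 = 3/73777=0.00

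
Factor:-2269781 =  - 641^1 *3541^1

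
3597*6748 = 24272556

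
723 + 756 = 1479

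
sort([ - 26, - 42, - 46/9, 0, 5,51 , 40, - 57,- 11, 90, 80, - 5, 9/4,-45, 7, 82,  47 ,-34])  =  [ - 57, - 45,- 42, - 34, - 26, - 11,  -  46/9, - 5, 0, 9/4, 5 , 7,40, 47, 51, 80 , 82, 90] 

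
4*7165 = 28660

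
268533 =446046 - 177513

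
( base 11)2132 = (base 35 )2ai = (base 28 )3gi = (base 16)b02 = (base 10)2818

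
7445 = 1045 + 6400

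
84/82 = 1 + 1/41 = 1.02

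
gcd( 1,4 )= 1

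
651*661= 430311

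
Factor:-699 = - 3^1 * 233^1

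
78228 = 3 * 26076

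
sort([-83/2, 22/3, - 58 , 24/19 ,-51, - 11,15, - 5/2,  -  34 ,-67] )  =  [-67 ,- 58, - 51, - 83/2, - 34,-11, - 5/2,24/19,22/3 , 15 ]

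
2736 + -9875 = - 7139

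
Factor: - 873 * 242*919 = -2^1*3^2* 11^2 * 97^1 * 919^1 = - 194153454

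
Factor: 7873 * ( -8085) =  - 3^1*5^1*7^2*11^1*7873^1 =-  63653205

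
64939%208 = 43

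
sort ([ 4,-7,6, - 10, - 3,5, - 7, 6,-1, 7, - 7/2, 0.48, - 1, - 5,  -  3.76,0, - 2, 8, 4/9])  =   [ - 10, - 7, - 7, - 5  ,-3.76,  -  7/2,-3, - 2,-1,-1, 0, 4/9, 0.48, 4,5, 6, 6, 7, 8]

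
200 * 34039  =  6807800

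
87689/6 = 14614 + 5/6 = 14614.83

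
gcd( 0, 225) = 225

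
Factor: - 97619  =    -  31^1*47^1*67^1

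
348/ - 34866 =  - 1 + 5753/5811 = - 0.01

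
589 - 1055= - 466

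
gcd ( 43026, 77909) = 1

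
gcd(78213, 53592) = 87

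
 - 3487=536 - 4023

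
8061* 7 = 56427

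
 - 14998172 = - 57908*259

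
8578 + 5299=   13877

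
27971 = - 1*( -27971 )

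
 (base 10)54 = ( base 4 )312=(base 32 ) 1M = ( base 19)2g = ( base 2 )110110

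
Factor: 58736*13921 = 2^4*3671^1*13921^1 = 817663856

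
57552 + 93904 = 151456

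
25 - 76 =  - 51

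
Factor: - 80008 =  -2^3*73^1 *137^1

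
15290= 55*278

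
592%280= 32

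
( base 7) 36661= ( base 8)22576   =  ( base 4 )2111332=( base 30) ajs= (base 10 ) 9598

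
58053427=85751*677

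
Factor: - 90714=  - 2^1*3^1*13^1*1163^1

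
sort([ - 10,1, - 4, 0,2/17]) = [ - 10 , - 4 , 0, 2/17,1]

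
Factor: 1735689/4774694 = 2^ ( - 1 )*3^1*578563^1 * 2387347^ (-1)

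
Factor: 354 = 2^1*3^1*59^1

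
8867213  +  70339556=79206769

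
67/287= 67/287 = 0.23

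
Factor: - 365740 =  - 2^2*5^1*18287^1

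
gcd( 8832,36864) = 384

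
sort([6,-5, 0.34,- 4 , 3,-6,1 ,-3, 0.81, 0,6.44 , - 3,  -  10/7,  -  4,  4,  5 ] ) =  [ - 6,-5, - 4 ,-4, - 3, - 3, - 10/7 , 0, 0.34,0.81,  1, 3,4,5 , 6,6.44]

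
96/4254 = 16/709 = 0.02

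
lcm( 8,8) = 8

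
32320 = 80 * 404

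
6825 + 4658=11483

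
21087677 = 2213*9529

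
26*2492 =64792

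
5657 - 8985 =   -  3328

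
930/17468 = 465/8734 = 0.05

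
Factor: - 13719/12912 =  - 2^( - 4)*17^1 = -17/16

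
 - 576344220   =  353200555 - 929544775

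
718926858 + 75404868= 794331726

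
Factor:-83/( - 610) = 2^( - 1 ) * 5^( -1 ) *61^( - 1 )*83^1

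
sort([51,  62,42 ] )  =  [ 42,51,  62]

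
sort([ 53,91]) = [53,91]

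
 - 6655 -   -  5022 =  - 1633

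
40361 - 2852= 37509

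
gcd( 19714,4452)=2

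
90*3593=323370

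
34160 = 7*4880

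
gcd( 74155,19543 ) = 1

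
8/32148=2/8037  =  0.00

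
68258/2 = 34129 = 34129.00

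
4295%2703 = 1592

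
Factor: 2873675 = 5^2*7^1*16421^1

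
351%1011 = 351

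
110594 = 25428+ 85166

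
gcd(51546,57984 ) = 6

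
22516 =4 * 5629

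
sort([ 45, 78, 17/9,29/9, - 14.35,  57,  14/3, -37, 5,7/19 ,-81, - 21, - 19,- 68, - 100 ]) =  [-100 ,-81,-68 , - 37,-21,-19,-14.35  ,  7/19, 17/9,29/9, 14/3, 5,45, 57, 78]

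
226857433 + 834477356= 1061334789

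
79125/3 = 26375 = 26375.00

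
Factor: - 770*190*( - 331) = 48425300 = 2^2 * 5^2*7^1*11^1*19^1*331^1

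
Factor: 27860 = 2^2 * 5^1*7^1*199^1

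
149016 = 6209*24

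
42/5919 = 14/1973   =  0.01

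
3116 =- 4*( - 779 )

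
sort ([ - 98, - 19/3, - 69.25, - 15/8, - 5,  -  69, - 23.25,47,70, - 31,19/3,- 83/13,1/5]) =[ - 98, - 69.25,- 69, - 31, - 23.25, - 83/13, - 19/3, - 5, - 15/8,1/5,19/3,47, 70]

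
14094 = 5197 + 8897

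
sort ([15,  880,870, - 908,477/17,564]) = [-908 , 15, 477/17 , 564, 870,880]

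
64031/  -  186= - 345+ 139/186=-  344.25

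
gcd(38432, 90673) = 1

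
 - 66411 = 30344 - 96755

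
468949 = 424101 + 44848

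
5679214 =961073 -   -  4718141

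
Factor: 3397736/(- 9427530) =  - 1698868/4713765  =  - 2^2*3^( - 1)*5^ ( - 1 )*7^( - 1 ) * 227^1*1871^1* 44893^( - 1 ) 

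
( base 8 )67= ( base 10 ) 55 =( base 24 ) 27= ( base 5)210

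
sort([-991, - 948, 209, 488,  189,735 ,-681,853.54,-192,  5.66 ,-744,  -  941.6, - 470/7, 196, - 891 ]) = [-991, - 948, -941.6 ,- 891  , - 744, - 681,-192 ,-470/7,5.66 , 189, 196, 209 , 488,735,853.54]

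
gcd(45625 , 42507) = 1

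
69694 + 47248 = 116942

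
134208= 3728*36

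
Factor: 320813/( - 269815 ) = -5^( - 1)*7^ (  -  1) * 13^( - 1)*541^1 = - 541/455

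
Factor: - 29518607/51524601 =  - 3^( - 1)*29^1*449^1*1213^( - 1) * 2267^1 * 14159^ (  -  1)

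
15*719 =10785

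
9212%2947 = 371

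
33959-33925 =34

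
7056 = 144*49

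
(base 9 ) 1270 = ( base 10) 954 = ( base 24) 1FI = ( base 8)1672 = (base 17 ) 352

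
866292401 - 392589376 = 473703025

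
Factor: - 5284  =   - 2^2*1321^1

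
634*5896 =3738064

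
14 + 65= 79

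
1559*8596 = 13401164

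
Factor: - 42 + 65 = 23^1= 23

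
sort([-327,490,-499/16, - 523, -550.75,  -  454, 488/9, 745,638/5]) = [ - 550.75, - 523, - 454, - 327,-499/16,  488/9 , 638/5,490, 745]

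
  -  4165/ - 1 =4165/1 = 4165.00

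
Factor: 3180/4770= 2^1*3^( - 1) = 2/3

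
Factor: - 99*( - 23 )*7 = 3^2*7^1*11^1*23^1 = 15939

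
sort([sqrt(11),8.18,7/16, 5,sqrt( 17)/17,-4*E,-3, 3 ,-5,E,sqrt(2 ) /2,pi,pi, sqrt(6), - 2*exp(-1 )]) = [-4 * E, - 5,-3,-2 * exp(-1), sqrt( 17)/17, 7/16,sqrt(2) /2, sqrt(6 ),E,3, pi,pi, sqrt(11), 5,8.18]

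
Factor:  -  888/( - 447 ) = 2^3*37^1*149^( - 1 ) = 296/149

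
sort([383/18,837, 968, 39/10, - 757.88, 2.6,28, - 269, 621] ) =[ - 757.88, - 269  ,  2.6, 39/10, 383/18, 28, 621, 837, 968]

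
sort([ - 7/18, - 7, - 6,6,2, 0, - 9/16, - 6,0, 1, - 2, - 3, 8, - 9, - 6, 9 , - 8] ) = [ - 9,  -  8, -7, - 6, - 6, - 6, - 3,-2, - 9/16, - 7/18, 0, 0,1,2,6,8,  9] 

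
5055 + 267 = 5322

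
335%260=75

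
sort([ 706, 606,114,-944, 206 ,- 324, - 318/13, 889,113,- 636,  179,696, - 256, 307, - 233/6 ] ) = [-944,-636,-324, - 256, - 233/6,-318/13, 113, 114, 179,206, 307, 606, 696,706, 889 ]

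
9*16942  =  152478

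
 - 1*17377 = - 17377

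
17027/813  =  17027/813 = 20.94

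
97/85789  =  97/85789 = 0.00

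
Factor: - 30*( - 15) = 450=2^1*3^2*5^2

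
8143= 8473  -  330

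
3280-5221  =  -1941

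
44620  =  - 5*( - 8924)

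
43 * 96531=4150833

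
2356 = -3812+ 6168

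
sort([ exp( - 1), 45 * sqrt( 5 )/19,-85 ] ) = [ - 85,exp( - 1), 45*sqrt (5)/19 ]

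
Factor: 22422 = 2^1*3^1  *  37^1*101^1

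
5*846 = 4230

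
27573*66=1819818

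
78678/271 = 290 + 88/271 = 290.32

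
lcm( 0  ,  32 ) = 0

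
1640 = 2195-555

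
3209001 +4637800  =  7846801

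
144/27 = 16/3 = 5.33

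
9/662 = 9/662=0.01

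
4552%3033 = 1519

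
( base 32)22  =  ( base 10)66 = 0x42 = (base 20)36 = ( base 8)102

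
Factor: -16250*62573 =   -  2^1*5^4 * 7^2*13^1 *1277^1 = - 1016811250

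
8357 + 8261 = 16618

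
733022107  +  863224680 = 1596246787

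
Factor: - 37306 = -2^1*23^1*811^1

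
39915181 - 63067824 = - 23152643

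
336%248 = 88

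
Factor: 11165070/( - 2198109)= - 3721690/732703 = - 2^1 *5^1*7^1*79^1*673^1*732703^ ( - 1)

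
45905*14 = 642670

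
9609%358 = 301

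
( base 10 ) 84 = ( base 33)2I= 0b1010100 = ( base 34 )2G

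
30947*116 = 3589852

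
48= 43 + 5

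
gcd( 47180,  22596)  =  28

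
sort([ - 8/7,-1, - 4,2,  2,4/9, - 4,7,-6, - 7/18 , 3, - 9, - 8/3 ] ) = [ - 9, - 6, - 4,-4, - 8/3, - 8/7, - 1, - 7/18,4/9,2,2,  3,7 ] 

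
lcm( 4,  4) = 4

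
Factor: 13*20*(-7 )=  - 1820=- 2^2 * 5^1*7^1*13^1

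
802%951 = 802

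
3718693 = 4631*803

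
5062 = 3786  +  1276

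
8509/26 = 8509/26 = 327.27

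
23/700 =23/700 = 0.03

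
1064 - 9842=  -  8778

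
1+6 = 7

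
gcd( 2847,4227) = 3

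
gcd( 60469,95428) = 1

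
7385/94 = 7385/94 = 78.56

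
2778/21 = 926/7 = 132.29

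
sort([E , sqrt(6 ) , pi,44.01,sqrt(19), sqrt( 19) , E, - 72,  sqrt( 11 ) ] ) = [ - 72, sqrt(6), E,E,pi,sqrt(11),sqrt(19), sqrt(19),44.01 ] 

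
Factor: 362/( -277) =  - 2^1*181^1* 277^( - 1 )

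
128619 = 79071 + 49548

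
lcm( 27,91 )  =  2457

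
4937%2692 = 2245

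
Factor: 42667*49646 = 2^1*103^1*241^1 * 42667^1 = 2118245882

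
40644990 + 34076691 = 74721681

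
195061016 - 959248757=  - 764187741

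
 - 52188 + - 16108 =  - 68296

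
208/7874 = 104/3937 = 0.03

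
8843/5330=1+3513/5330=1.66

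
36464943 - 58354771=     -  21889828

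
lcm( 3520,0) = 0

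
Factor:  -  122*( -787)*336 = 2^5 * 3^1*7^1 * 61^1*787^1 = 32260704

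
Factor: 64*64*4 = 2^14 =16384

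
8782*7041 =61834062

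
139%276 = 139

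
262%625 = 262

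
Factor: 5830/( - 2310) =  - 53/21= - 3^( - 1)*7^( - 1)*53^1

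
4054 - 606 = 3448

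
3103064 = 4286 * 724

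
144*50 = 7200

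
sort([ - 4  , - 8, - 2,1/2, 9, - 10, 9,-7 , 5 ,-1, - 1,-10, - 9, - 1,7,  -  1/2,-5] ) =[ - 10, - 10,-9,- 8,-7,-5,  -  4,-2,-1, - 1, - 1, - 1/2, 1/2,5,7, 9, 9 ] 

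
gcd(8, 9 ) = 1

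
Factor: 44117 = 157^1 * 281^1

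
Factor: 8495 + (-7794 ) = 701 = 701^1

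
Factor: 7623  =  3^2*7^1*11^2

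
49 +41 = 90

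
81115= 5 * 16223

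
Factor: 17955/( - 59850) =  - 3/10 = -2^( - 1)*3^1*5^( - 1)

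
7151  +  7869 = 15020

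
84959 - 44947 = 40012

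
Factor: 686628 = 2^2*3^2*19073^1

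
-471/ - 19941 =157/6647 = 0.02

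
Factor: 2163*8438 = 2^1*3^1*7^1*103^1*4219^1 = 18251394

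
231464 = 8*28933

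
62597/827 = 62597/827 = 75.69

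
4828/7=4828/7 = 689.71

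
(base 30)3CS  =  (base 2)110000010000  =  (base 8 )6020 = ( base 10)3088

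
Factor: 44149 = 7^2*17^1*53^1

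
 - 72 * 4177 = - 300744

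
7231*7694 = 55635314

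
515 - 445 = 70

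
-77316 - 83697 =-161013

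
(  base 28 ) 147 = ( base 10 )903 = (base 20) 253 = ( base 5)12103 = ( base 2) 1110000111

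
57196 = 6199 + 50997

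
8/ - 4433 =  - 1+4425/4433 = - 0.00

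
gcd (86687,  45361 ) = 1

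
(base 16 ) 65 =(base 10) 101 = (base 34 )2x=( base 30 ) 3b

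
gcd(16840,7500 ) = 20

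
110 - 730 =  - 620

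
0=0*5507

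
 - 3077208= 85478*(-36 ) 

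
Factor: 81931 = 81931^1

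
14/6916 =1/494 =0.00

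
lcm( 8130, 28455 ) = 56910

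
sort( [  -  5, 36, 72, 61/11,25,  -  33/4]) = [ - 33/4, - 5 , 61/11, 25, 36, 72] 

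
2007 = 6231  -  4224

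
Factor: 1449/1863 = 7/9 = 3^(- 2)*7^1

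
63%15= 3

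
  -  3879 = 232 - 4111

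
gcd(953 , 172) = 1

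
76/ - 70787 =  -1 + 70711/70787 = -0.00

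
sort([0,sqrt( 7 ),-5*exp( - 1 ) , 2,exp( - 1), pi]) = [-5*exp ( - 1), 0,exp( - 1 ), 2,sqrt(7),pi]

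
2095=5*419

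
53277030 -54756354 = - 1479324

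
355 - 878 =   -  523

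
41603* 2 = 83206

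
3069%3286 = 3069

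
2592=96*27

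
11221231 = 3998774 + 7222457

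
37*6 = 222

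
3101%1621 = 1480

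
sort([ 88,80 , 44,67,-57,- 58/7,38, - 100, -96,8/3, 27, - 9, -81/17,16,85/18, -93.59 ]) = [ -100,-96, - 93.59, - 57, - 9, - 58/7, - 81/17, 8/3, 85/18,16,27,38 , 44, 67,80,88 ]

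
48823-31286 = 17537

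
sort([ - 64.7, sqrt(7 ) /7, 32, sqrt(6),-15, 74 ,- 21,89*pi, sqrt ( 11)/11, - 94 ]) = [ - 94, - 64.7, - 21 , - 15,sqrt(11)/11, sqrt(7)/7,sqrt(6 ), 32,74, 89*pi]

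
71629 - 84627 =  - 12998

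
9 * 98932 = 890388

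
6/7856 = 3/3928 =0.00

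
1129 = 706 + 423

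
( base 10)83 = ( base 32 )2j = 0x53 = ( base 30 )2n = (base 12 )6B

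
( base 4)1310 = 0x74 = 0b1110100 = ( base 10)116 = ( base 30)3Q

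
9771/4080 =3257/1360 =2.39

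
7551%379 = 350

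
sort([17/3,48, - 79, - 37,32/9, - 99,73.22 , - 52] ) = [ - 99, - 79  , - 52, - 37 , 32/9, 17/3 , 48,73.22]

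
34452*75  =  2583900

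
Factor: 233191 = 7^2*4759^1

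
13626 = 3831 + 9795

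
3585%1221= 1143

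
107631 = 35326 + 72305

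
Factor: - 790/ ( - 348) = 2^( - 1 ) * 3^( - 1)*5^1*29^( - 1 )*79^1 = 395/174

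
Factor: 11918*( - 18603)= - 221710554= - 2^1 * 3^3*13^1*53^1 *59^1*101^1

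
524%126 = 20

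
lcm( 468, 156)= 468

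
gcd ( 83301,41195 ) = 1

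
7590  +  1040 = 8630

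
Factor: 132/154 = 2^1*3^1*7^( - 1 ) = 6/7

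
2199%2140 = 59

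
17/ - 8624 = -17/8624  =  - 0.00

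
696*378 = 263088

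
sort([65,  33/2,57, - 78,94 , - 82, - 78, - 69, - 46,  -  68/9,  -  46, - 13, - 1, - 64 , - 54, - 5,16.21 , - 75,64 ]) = [-82,  -  78, - 78, -75,-69, - 64, - 54 ,-46, - 46 , -13,-68/9, - 5, - 1,16.21,33/2 , 57,64 , 65, 94] 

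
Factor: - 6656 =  - 2^9*13^1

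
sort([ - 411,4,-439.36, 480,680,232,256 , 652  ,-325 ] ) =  [- 439.36  , - 411, - 325, 4,232,256, 480, 652, 680]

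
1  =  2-1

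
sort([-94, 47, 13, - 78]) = [ - 94, - 78, 13, 47 ] 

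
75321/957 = 78+ 225/319 =78.71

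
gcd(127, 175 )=1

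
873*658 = 574434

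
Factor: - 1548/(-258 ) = 2^1*3^1 = 6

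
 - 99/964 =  - 99/964=-0.10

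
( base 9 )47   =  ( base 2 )101011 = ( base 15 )2D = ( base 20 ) 23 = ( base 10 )43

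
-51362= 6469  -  57831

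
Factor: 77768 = 2^3*9721^1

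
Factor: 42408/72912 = 2^( - 1)*3^1 *7^(-2) * 19^1=57/98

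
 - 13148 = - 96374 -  - 83226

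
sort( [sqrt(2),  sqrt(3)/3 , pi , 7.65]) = [sqrt ( 3)/3, sqrt(2 ) , pi, 7.65 ] 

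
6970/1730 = 697/173 = 4.03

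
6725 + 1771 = 8496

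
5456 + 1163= 6619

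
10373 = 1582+8791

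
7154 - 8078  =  -924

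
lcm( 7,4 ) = 28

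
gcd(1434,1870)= 2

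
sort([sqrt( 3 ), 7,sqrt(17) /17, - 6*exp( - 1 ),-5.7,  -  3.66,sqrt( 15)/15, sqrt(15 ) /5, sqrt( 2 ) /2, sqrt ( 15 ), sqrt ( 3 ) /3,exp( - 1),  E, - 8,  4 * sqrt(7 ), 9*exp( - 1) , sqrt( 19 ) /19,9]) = [ - 8, - 5.7, - 3.66, - 6 *exp(  -  1 ), sqrt(19) /19, sqrt (17 ) /17, sqrt( 15 )/15, exp( - 1), sqrt(3 )/3, sqrt( 2)/2,sqrt(15)/5, sqrt( 3 ), E,9*exp( - 1 ),sqrt( 15) , 7,9,  4*sqrt (7)] 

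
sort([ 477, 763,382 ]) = [ 382,477, 763]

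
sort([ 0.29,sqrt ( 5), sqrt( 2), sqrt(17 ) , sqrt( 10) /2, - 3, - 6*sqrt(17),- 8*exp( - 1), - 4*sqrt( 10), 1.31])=[- 6*sqrt(17 ),-4 * sqrt(10 ) ,  -  3, - 8*exp( - 1), 0.29,1.31, sqrt ( 2), sqrt(10) /2, sqrt(5 ), sqrt(17 )]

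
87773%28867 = 1172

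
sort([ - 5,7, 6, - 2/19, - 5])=[-5,-5, - 2/19, 6, 7]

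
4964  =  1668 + 3296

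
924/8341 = 924/8341 = 0.11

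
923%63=41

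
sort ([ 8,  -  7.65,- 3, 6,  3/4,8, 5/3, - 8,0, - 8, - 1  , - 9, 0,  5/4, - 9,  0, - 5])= [ - 9, - 9,- 8, - 8, - 7.65,-5, - 3, - 1, 0, 0, 0, 3/4, 5/4, 5/3, 6,  8,8] 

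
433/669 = 433/669 = 0.65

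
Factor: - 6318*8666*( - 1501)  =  2^2*3^5*7^1*13^1*19^1*79^1*619^1 = 82182433788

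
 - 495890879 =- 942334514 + 446443635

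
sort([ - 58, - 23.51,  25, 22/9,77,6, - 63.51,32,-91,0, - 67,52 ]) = [ - 91, - 67, - 63.51, - 58,- 23.51,0, 22/9,  6,25,32,52,77 ]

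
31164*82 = 2555448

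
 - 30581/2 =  -30581/2 = -15290.50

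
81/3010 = 81/3010=0.03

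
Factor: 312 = 2^3 *3^1*13^1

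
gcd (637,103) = 1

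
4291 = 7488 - 3197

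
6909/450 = 15  +  53/150 = 15.35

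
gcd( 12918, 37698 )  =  6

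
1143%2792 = 1143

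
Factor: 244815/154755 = 859/543 = 3^( - 1)*181^( - 1 )*859^1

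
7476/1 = 7476=   7476.00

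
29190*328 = 9574320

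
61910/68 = 910 + 15/34 = 910.44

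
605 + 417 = 1022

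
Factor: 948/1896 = 1/2 = 2^( - 1) 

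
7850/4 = 3925/2 = 1962.50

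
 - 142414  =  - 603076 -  - 460662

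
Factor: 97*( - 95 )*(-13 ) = 5^1*13^1*19^1*97^1= 119795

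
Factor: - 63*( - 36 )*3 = 2^2*3^5*7^1 = 6804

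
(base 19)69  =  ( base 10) 123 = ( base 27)4F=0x7B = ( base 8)173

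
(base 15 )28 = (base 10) 38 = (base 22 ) 1G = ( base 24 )1E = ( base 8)46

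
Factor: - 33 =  - 3^1 * 11^1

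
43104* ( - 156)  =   - 6724224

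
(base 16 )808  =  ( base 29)2CQ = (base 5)31211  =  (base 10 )2056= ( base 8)4010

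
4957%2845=2112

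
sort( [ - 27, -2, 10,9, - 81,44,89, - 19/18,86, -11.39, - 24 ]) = [ - 81, - 27,- 24 , - 11.39, - 2, - 19/18,  9,  10, 44,  86 , 89]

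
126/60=21/10 =2.10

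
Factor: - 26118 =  - 2^1 * 3^2*1451^1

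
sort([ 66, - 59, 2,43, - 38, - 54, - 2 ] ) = [ - 59 , - 54, - 38, - 2,2, 43,66 ] 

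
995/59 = 995/59 = 16.86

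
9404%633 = 542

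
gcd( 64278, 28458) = 18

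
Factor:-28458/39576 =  - 279/388 =- 2^(-2)*3^2*31^1*97^( - 1)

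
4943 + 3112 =8055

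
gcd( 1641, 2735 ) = 547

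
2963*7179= 21271377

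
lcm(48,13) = 624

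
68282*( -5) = -341410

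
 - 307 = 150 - 457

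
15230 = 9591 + 5639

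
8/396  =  2/99 =0.02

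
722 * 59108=42675976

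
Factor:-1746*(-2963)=5173398= 2^1*3^2*97^1*2963^1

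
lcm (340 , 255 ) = 1020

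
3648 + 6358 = 10006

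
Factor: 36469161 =3^2*37^1 * 109517^1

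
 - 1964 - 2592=  -  4556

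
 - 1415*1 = - 1415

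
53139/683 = 53139/683 = 77.80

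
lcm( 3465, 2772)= 13860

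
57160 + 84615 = 141775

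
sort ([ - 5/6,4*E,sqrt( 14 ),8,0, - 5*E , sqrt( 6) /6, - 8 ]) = [ - 5*E, - 8, - 5/6,0, sqrt(6)/6,sqrt( 14 ), 8,  4 * E ]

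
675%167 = 7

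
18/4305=6/1435= 0.00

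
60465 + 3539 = 64004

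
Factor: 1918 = 2^1*7^1*137^1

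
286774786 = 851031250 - 564256464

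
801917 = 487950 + 313967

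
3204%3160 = 44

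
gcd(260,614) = 2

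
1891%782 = 327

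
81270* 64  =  5201280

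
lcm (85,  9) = 765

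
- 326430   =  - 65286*5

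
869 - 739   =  130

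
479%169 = 141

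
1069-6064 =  - 4995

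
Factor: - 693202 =-2^1*346601^1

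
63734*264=16825776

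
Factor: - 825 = - 3^1 * 5^2*11^1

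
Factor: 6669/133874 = 2^(-1 )*3^3 * 271^(  -  1) = 27/542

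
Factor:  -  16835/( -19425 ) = 3^( - 1 )* 5^(  -  1)*13^1 = 13/15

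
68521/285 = 240+ 121/285 = 240.42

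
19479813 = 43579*447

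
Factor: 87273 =3^2*9697^1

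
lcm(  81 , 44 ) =3564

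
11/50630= 11/50630=   0.00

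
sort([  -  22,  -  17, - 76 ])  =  [ - 76, - 22, - 17]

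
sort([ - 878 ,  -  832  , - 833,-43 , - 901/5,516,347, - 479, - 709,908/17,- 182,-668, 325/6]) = [ - 878, - 833, -832, - 709, - 668, - 479 ,-182, - 901/5, - 43,908/17,325/6,347,516 ] 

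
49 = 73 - 24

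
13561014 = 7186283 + 6374731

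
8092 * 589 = 4766188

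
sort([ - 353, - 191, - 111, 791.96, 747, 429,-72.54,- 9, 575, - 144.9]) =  [ -353,-191, - 144.9,-111, - 72.54,- 9, 429, 575, 747,791.96 ] 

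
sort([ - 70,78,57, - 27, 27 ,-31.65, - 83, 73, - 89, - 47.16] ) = [ - 89, - 83, - 70, - 47.16,-31.65,-27, 27,57,73,  78]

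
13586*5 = 67930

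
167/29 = 5 + 22/29= 5.76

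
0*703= 0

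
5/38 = 5/38 = 0.13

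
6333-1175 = 5158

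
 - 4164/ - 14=297 + 3/7 = 297.43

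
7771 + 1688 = 9459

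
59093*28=1654604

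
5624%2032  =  1560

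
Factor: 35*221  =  5^1*7^1 * 13^1 * 17^1  =  7735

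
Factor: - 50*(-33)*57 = 2^1 * 3^2*5^2*11^1 * 19^1 = 94050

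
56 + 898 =954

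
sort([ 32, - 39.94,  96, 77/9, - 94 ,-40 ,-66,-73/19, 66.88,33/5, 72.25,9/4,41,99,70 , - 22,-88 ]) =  [ - 94, - 88,- 66,  -  40, - 39.94, - 22, - 73/19, 9/4, 33/5,77/9,32,  41,66.88,70, 72.25,96, 99 ] 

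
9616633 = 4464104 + 5152529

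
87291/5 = 17458 + 1/5 = 17458.20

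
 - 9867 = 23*( - 429 )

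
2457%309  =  294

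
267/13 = 267/13 = 20.54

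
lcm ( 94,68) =3196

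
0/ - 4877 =0/1  =  - 0.00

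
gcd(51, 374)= 17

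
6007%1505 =1492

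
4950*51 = 252450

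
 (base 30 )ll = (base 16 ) 28b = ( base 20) 1CB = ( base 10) 651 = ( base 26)P1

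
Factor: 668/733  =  2^2 *167^1*733^( - 1 ) 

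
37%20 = 17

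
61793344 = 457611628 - 395818284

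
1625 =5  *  325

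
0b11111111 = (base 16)FF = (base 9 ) 313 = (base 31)87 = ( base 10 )255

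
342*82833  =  28328886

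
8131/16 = 8131/16  =  508.19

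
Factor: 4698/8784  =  261/488 = 2^( - 3)*3^2*29^1*61^(  -  1)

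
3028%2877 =151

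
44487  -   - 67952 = 112439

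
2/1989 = 2/1989 = 0.00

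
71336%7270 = 5906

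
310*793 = 245830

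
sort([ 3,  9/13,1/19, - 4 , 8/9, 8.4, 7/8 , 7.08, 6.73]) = [ - 4,1/19,9/13,7/8, 8/9, 3, 6.73,7.08, 8.4] 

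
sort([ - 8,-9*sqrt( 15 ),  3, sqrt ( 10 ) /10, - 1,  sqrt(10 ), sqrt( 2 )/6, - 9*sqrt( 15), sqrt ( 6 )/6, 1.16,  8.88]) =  [ - 9*sqrt( 15 ), - 9*sqrt ( 15 ), - 8, - 1,  sqrt(2 )/6,  sqrt( 10) /10,sqrt( 6) /6, 1.16,  3, sqrt ( 10), 8.88]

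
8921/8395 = 1 + 526/8395  =  1.06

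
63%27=9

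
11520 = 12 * 960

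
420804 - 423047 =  - 2243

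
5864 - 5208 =656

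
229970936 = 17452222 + 212518714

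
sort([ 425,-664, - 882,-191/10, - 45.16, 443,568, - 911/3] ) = [ - 882,-664,- 911/3,-45.16, - 191/10, 425,443, 568]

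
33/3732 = 11/1244=0.01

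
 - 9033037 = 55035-9088072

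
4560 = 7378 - 2818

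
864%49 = 31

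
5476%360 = 76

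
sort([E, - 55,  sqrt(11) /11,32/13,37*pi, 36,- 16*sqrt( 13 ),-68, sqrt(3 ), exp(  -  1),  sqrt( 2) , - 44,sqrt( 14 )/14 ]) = [ - 68,  -  16*sqrt(13), - 55, - 44, sqrt(14 )/14, sqrt(11) /11, exp(- 1 ),sqrt ( 2 ),sqrt(3 ), 32/13,  E,  36,37 * pi ]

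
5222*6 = 31332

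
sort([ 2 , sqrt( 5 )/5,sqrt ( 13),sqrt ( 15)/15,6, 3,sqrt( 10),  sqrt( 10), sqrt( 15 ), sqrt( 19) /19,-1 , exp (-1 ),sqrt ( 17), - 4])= [ - 4,- 1,sqrt( 19)/19 , sqrt (15)/15,exp( - 1),sqrt( 5 ) /5,2,3,sqrt(10 ), sqrt(10 ),sqrt(  13 ),sqrt(15) , sqrt( 17 ),6]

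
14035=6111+7924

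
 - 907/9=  - 101 + 2/9 = - 100.78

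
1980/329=6 + 6/329= 6.02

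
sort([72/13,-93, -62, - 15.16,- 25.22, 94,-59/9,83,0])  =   [ - 93  ,-62, - 25.22,  -  15.16,-59/9, 0, 72/13,83, 94 ]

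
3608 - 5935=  - 2327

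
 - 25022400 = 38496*(-650)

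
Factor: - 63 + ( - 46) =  - 109 = - 109^1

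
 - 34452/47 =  - 34452/47  =  - 733.02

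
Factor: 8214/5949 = 2^1*3^ ( - 1 )*37^2*661^(  -  1) = 2738/1983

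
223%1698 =223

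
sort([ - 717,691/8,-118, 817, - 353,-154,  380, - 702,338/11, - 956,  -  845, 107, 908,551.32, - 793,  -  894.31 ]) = [  -  956, - 894.31, - 845,- 793,-717,-702,-353, - 154, - 118 , 338/11,  691/8 , 107,380,551.32,817,908] 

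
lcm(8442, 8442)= 8442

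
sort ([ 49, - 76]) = [ - 76, 49] 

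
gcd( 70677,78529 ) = 1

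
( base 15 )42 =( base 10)62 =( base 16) 3E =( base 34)1s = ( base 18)38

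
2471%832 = 807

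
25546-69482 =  - 43936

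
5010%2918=2092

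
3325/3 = 1108 + 1/3 = 1108.33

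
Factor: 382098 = 2^1 * 3^1 * 43^1*1481^1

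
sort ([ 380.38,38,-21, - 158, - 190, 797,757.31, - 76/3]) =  [ - 190, - 158 , - 76/3, - 21, 38,380.38, 757.31 , 797 ]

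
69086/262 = 34543/131= 263.69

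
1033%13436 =1033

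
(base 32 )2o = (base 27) 37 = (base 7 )154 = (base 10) 88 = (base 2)1011000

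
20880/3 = 6960 = 6960.00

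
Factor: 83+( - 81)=2  =  2^1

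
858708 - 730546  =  128162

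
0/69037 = 0 = 0.00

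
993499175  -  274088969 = 719410206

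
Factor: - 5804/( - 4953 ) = 2^2*3^( - 1)*13^( - 1 )* 127^( - 1)*1451^1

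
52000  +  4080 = 56080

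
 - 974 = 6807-7781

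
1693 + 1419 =3112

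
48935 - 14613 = 34322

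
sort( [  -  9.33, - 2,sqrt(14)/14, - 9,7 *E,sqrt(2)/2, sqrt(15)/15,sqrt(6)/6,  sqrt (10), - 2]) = [ - 9.33, - 9, - 2, - 2,sqrt( 15)/15, sqrt( 14 )/14, sqrt( 6) /6,  sqrt( 2)/2,sqrt(10),7 * E]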